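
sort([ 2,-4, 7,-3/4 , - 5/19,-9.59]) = [ - 9.59,-4 , - 3/4, - 5/19, 2,7 ]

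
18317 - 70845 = - 52528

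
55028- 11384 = 43644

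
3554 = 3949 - 395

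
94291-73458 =20833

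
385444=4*96361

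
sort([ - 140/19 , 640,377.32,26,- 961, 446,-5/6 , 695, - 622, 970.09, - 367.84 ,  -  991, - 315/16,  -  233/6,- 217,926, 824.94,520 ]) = [ - 991,-961,-622, - 367.84 ,-217,  -  233/6,  -  315/16, - 140/19, - 5/6, 26,377.32,446 , 520,640,695,824.94,926,970.09 ]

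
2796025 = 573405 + 2222620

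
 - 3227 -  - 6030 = 2803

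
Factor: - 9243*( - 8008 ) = 74017944 = 2^3*3^2 * 7^1*11^1 *13^2*79^1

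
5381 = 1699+3682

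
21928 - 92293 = - 70365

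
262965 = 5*52593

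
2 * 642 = 1284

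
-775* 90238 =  - 69934450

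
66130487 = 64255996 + 1874491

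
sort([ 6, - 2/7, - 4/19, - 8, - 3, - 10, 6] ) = [ - 10, - 8, - 3, - 2/7,-4/19, 6,  6]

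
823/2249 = 823/2249 = 0.37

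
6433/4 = 1608 + 1/4 = 1608.25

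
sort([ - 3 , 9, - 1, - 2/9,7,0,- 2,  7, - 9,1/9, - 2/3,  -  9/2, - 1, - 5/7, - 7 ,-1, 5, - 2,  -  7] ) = [ - 9, - 7, - 7, - 9/2, - 3, - 2, - 2, - 1, - 1, - 1, - 5/7, - 2/3,-2/9, 0,  1/9,5,7, 7,9 ]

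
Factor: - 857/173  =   - 173^( - 1) * 857^1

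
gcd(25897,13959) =47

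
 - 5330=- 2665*2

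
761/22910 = 761/22910 = 0.03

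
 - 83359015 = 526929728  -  610288743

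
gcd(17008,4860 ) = 4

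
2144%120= 104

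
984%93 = 54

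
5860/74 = 2930/37 = 79.19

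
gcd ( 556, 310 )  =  2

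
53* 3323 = 176119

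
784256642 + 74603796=858860438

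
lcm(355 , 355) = 355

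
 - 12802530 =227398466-240200996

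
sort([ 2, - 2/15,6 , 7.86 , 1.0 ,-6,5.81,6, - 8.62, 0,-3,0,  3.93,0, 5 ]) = [ - 8.62, - 6 ,-3,-2/15,  0,  0, 0, 1.0,  2,3.93,5,5.81,  6,6,7.86 ]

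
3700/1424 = 2 + 213/356 = 2.60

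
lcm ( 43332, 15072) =346656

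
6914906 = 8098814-1183908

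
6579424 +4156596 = 10736020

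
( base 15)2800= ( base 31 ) 8rp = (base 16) 2166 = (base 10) 8550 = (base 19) 14D0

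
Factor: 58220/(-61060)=  -  41/43  =  -41^1*43^( - 1) 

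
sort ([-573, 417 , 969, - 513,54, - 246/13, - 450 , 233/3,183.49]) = [ - 573, - 513 ,  -  450, - 246/13,54, 233/3, 183.49,  417,969] 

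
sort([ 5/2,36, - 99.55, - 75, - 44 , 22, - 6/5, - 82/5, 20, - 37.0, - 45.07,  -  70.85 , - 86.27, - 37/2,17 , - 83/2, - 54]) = [ - 99.55,-86.27, - 75, - 70.85,-54, - 45.07, - 44, - 83/2, - 37.0, - 37/2,  -  82/5, - 6/5  ,  5/2,17, 20, 22 , 36 ]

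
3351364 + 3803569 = 7154933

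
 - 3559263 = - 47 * 75729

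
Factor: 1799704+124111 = 5^1*37^1* 10399^1 = 1923815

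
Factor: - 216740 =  - 2^2* 5^1*10837^1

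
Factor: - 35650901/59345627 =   -  3240991/5395057=- 13^1* 61^2*67^1*5395057^( - 1) 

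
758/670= 1+44/335  =  1.13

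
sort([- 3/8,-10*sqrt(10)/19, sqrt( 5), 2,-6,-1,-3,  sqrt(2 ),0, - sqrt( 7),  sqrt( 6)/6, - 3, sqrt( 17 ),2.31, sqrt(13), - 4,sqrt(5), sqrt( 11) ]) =[ - 6, - 4, - 3,-3,-sqrt(7 ),-10*sqrt (10 ) /19, - 1, - 3/8 , 0, sqrt(6 ) /6,  sqrt( 2 ) , 2,sqrt(5 ),sqrt (5), 2.31,sqrt(11), sqrt( 13), sqrt( 17 )]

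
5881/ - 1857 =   -  5881/1857 = -3.17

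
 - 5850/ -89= 5850/89 = 65.73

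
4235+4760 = 8995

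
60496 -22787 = 37709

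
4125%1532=1061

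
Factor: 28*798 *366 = 2^4*3^2 * 7^2*19^1*61^1 =8177904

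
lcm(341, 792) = 24552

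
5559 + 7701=13260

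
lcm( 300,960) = 4800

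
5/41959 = 5/41959= 0.00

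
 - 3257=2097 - 5354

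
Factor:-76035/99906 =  - 25345/33302 = -2^(  -  1)*5^1*37^1 *137^1*16651^(-1)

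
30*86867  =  2606010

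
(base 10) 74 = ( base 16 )4A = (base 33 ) 28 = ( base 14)54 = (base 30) 2e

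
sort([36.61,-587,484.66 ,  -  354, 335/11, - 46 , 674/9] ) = [  -  587,  -  354, -46, 335/11,36.61,  674/9,  484.66 ] 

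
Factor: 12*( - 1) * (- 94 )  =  1128 = 2^3* 3^1*47^1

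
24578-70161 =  - 45583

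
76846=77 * 998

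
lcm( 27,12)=108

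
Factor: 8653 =17^1*509^1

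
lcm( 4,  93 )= 372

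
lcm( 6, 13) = 78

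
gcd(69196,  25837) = 1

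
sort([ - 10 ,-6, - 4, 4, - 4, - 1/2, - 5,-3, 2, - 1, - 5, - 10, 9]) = [ - 10, - 10,-6, - 5, - 5, - 4,  -  4,-3, - 1,-1/2,2, 4 , 9]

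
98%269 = 98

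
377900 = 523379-145479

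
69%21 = 6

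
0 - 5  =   - 5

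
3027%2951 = 76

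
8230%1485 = 805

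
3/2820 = 1/940  =  0.00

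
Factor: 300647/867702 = 2^( - 1 )*3^ ( - 1 )*11^( - 1)*13147^( - 1)*300647^1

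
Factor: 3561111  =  3^3*131893^1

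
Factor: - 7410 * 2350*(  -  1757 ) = 2^2*3^1*5^3 * 7^1*13^1*19^1  *  47^1*251^1 = 30595519500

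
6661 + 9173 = 15834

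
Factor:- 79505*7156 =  - 568937780 =- 2^2*5^1*1789^1*15901^1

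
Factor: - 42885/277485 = -3^1*13^( - 1 ) * 953^1*1423^(-1 ) = -2859/18499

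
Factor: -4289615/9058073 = -5^1*11^1*23^1*61^(-1)*163^( - 1)* 911^( - 1)*3391^1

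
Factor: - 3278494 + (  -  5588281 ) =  - 8866775 = - 5^2*17^1*31^1*673^1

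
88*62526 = 5502288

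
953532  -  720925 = 232607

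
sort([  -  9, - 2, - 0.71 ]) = [  -  9 ,-2,  -  0.71]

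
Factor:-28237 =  - 11^1*17^1*151^1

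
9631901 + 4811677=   14443578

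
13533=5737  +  7796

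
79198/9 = 8799+7/9 = 8799.78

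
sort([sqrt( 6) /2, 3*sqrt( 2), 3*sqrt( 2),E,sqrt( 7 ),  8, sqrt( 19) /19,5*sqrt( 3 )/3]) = [ sqrt(19 )/19, sqrt( 6)/2, sqrt(7),E,5*sqrt( 3)/3,3*sqrt( 2),3 * sqrt (2),8 ] 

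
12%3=0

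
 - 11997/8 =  - 11997/8 = -1499.62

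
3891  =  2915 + 976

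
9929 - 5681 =4248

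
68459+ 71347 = 139806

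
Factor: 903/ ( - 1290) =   -  2^ (  -  1 )*5^(  -  1)*7^1 =- 7/10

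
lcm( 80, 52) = 1040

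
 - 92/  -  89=92/89 = 1.03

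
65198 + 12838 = 78036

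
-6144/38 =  - 3072/19 = - 161.68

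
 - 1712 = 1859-3571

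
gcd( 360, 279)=9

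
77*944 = 72688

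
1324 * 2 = 2648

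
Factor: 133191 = 3^3*4933^1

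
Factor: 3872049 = 3^1*1290683^1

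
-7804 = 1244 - 9048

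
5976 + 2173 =8149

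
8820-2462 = 6358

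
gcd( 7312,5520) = 16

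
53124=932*57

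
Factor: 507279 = 3^1*169093^1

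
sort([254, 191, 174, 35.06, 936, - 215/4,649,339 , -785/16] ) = [ - 215/4, - 785/16,  35.06,174,191,254, 339 , 649, 936 ]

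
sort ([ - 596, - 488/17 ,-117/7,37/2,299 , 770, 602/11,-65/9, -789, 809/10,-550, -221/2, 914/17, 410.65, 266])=[  -  789,-596,  -  550, - 221/2,-488/17, - 117/7,-65/9, 37/2,914/17, 602/11, 809/10, 266, 299,  410.65, 770]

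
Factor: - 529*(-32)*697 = 2^5*17^1*23^2 * 41^1 = 11798816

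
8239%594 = 517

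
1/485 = 1/485 = 0.00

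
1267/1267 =1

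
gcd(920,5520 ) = 920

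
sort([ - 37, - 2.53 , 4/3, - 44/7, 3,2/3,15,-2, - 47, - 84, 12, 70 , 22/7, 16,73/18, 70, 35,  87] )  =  [ - 84,- 47,-37, -44/7, - 2.53,-2, 2/3,4/3, 3, 22/7 , 73/18, 12, 15, 16, 35, 70,70,  87 ]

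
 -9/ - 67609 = 9/67609 = 0.00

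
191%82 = 27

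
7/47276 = 7/47276 = 0.00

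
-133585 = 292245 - 425830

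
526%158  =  52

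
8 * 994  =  7952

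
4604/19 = 242 + 6/19 = 242.32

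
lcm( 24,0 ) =0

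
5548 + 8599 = 14147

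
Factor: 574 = 2^1*7^1*41^1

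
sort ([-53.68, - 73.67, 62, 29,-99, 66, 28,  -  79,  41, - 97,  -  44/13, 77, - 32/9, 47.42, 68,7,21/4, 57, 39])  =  [ - 99, - 97, -79, - 73.67, - 53.68, - 32/9, - 44/13, 21/4, 7,28, 29, 39,41, 47.42,57, 62,66, 68, 77 ]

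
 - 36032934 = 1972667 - 38005601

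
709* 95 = 67355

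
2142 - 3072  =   - 930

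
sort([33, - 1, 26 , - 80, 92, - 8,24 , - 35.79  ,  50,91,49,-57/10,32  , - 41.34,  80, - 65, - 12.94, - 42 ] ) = [ - 80,  -  65, - 42, - 41.34 , - 35.79 , - 12.94, - 8, - 57/10, - 1,24, 26, 32,33,49, 50,80,91,92 ] 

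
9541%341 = 334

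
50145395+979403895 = 1029549290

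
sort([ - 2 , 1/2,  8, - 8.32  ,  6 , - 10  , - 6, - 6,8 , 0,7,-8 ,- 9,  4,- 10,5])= [ - 10, - 10,- 9, - 8.32, - 8,  -  6 ,  -  6, - 2,0,1/2, 4, 5,6, 7,8, 8]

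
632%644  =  632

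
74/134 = 37/67 = 0.55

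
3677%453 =53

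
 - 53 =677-730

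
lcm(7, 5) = 35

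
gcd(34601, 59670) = 1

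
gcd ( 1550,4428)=2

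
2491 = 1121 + 1370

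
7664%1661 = 1020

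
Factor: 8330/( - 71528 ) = -2^( -2)*5^1*7^2*17^1*8941^(- 1 ) =- 4165/35764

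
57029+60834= 117863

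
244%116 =12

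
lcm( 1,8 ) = 8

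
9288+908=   10196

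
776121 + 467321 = 1243442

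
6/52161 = 2/17387 = 0.00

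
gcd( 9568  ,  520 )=104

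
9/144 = 1/16 = 0.06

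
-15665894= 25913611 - 41579505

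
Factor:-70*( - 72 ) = 5040 = 2^4*3^2*5^1*7^1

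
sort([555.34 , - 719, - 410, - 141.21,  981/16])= [ - 719, - 410, - 141.21, 981/16, 555.34]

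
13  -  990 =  - 977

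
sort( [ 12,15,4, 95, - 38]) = [- 38,4, 12, 15, 95 ]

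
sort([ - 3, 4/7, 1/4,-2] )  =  [ - 3,-2, 1/4, 4/7 ] 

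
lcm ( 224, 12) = 672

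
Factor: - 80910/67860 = - 2^( - 1)*13^( - 1)* 31^1 = -31/26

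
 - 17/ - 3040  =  17/3040= 0.01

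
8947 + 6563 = 15510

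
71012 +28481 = 99493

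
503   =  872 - 369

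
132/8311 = 132/8311 = 0.02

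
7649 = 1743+5906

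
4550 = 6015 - 1465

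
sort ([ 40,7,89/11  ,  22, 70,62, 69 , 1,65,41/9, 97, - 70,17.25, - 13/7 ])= [ - 70, - 13/7,1,41/9,7, 89/11,17.25,22,40,62,65, 69,70,97] 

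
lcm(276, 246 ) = 11316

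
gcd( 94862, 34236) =2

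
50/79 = 50/79 = 0.63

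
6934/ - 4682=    - 2 + 1215/2341  =  - 1.48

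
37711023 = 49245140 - 11534117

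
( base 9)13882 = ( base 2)10010011111110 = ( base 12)5592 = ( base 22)JCA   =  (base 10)9470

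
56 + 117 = 173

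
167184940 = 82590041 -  - 84594899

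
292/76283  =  292/76283= 0.00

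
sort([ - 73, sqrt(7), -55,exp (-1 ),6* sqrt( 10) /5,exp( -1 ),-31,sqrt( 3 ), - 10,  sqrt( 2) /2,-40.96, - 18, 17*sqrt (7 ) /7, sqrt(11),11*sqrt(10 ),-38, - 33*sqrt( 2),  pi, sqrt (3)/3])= [-73,- 55, - 33*sqrt(2),  -  40.96,-38, - 31, - 18, - 10, exp(-1 ), exp( - 1),sqrt(3)/3, sqrt(2) /2,sqrt(3 ) , sqrt( 7 ),pi, sqrt( 11 ) , 6*sqrt( 10)/5, 17 * sqrt (7 ) /7,  11*sqrt(10)] 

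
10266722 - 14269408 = - 4002686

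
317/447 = 317/447 = 0.71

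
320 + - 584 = - 264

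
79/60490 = 79/60490=0.00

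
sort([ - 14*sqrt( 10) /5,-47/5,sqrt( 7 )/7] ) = [ - 47/5, - 14*sqrt( 10) /5,sqrt ( 7 )/7]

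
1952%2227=1952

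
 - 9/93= -3/31  =  -0.10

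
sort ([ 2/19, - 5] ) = [ - 5,2/19 ]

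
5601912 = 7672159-2070247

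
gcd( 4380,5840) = 1460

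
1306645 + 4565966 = 5872611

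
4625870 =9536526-4910656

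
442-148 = 294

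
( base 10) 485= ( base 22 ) 101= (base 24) k5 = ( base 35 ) du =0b111100101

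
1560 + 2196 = 3756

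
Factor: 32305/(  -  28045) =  - 91/79 = - 7^1 * 13^1 * 79^ ( - 1)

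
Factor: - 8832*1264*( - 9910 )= 110631751680 =2^12*3^1*5^1*23^1*79^1*991^1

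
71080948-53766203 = 17314745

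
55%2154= 55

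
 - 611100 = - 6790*90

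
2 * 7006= 14012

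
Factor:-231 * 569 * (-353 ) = 46397967 =3^1* 7^1*11^1*353^1*569^1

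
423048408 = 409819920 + 13228488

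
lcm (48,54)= 432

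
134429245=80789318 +53639927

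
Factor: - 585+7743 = 2^1 * 3^1*1193^1 = 7158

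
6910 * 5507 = 38053370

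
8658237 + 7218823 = 15877060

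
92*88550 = 8146600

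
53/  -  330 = - 1 + 277/330 = - 0.16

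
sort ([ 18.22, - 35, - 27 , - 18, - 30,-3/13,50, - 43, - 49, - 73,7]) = [ - 73, - 49, - 43, - 35,-30,-27 , - 18, - 3/13, 7,  18.22, 50]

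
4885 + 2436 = 7321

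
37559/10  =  37559/10 = 3755.90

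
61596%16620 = 11736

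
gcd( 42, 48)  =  6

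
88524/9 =9836  =  9836.00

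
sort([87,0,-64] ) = [ - 64, 0, 87 ] 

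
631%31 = 11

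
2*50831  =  101662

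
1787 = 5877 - 4090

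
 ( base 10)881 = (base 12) 615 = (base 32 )RH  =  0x371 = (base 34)PV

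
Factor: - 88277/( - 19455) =3^( - 1 )*5^( - 1 )*7^1*1297^( - 1)*12611^1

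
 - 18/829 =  - 1 + 811/829 = - 0.02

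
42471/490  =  42471/490 = 86.68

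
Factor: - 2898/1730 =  - 3^2*5^(-1)*7^1*23^1*173^ ( - 1 )= - 1449/865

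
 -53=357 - 410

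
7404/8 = 925+1/2 = 925.50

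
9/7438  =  9/7438 = 0.00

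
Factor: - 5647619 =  - 433^1*13043^1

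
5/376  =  5/376 = 0.01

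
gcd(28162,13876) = 2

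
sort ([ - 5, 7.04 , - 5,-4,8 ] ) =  [ - 5, - 5 ,-4, 7.04, 8] 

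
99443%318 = 227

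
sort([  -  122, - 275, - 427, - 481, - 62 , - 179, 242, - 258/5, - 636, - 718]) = [ - 718, - 636,  -  481 , - 427 , - 275,-179, - 122, - 62, - 258/5, 242 ] 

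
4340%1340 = 320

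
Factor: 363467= 13^1*73^1*383^1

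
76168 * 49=3732232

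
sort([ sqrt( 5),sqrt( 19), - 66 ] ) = [ - 66, sqrt( 5),sqrt( 19) ]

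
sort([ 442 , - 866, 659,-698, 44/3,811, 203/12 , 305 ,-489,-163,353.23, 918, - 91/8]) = [- 866, - 698,- 489, - 163,-91/8, 44/3 , 203/12, 305, 353.23, 442,659,811,918 ] 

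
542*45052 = 24418184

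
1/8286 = 1/8286 = 0.00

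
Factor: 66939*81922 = 5483776758 = 2^1*3^1*53^1*421^1* 40961^1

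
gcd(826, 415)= 1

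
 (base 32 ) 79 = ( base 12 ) 175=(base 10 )233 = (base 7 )452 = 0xe9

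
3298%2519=779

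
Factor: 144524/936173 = 2^2*7^( - 1)*17^( - 1)*7867^( - 1)*36131^1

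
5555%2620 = 315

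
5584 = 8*698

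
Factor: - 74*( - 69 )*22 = 112332 = 2^2*3^1*11^1*23^1*37^1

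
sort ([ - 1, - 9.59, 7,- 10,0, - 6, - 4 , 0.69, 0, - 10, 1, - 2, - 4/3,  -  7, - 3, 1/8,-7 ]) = [ - 10, - 10, - 9.59, - 7,  -  7, - 6, -4, - 3,  -  2, - 4/3,-1,0,0,  1/8,0.69, 1,  7]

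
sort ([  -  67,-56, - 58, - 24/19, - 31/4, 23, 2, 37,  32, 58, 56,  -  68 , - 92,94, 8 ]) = [-92,-68,  -  67, - 58, -56, - 31/4,-24/19, 2,8, 23, 32,37,56, 58, 94 ]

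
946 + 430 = 1376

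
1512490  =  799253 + 713237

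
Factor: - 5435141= - 89^1*173^1 * 353^1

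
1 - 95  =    -  94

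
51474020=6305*8164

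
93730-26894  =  66836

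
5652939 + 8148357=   13801296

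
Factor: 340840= 2^3*5^1*8521^1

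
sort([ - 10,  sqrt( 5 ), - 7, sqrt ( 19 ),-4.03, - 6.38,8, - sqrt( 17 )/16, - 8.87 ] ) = [ - 10 , - 8.87, - 7, - 6.38 , - 4.03 ,-sqrt( 17 ) /16,  sqrt( 5 ), sqrt(19 ), 8 ]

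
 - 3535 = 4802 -8337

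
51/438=17/146 = 0.12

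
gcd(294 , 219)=3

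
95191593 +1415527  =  96607120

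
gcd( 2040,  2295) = 255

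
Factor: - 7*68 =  - 476 =- 2^2*7^1*17^1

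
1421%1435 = 1421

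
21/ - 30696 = - 7/10232 = -0.00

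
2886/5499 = 74/141 = 0.52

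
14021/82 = 170 + 81/82 = 170.99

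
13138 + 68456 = 81594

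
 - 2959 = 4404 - 7363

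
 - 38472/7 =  - 5496 = - 5496.00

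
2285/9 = 253 + 8/9  =  253.89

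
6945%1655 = 325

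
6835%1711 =1702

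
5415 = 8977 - 3562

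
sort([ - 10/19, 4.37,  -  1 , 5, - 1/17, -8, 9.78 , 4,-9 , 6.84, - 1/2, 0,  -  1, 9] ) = [ - 9, - 8,-1, - 1, - 10/19, - 1/2, - 1/17, 0,4,4.37, 5, 6.84, 9, 9.78]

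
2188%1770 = 418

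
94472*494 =46669168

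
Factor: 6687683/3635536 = 2^ (-4 )*19^( - 1)*1669^1*4007^1*11959^( - 1 )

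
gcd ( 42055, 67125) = 5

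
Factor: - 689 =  - 13^1 * 53^1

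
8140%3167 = 1806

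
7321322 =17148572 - 9827250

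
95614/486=47807/243 = 196.74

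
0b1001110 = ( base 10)78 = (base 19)42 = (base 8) 116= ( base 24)36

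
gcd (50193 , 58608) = 99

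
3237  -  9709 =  - 6472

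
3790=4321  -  531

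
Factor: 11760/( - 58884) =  - 140/701 =- 2^2*5^1*7^1*701^( - 1 ) 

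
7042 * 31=218302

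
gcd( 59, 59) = 59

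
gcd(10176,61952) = 64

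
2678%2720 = 2678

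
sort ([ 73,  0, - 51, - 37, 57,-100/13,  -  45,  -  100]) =[  -  100, - 51 ,- 45,-37, -100/13 , 0,57, 73]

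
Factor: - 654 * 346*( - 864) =2^7*3^4*109^1*173^1=195509376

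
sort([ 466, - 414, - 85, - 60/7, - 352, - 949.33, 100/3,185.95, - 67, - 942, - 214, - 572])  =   [ - 949.33,  -  942, - 572, - 414, - 352, - 214, - 85, - 67, - 60/7,100/3,185.95,466]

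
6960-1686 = 5274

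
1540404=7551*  204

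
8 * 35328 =282624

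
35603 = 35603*1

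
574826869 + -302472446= 272354423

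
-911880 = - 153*5960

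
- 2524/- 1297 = 1+1227/1297  =  1.95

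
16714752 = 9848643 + 6866109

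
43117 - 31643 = 11474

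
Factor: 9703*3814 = 2^1* 31^1*313^1*1907^1= 37007242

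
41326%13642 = 400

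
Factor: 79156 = 2^2*7^1*11^1*257^1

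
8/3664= 1/458= 0.00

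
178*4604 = 819512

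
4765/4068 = 4765/4068 = 1.17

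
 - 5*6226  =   - 31130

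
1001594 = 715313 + 286281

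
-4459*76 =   -  338884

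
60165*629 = 37843785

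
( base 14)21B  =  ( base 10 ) 417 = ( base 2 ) 110100001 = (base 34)c9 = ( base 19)12I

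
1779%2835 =1779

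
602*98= 58996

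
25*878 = 21950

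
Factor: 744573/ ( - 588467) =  - 849/671  =  - 3^1*11^( - 1)*61^ ( - 1)*283^1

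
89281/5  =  17856 + 1/5=17856.20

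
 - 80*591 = -47280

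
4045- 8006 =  - 3961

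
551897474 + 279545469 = 831442943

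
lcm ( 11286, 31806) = 349866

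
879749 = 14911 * 59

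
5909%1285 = 769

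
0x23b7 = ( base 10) 9143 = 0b10001110110111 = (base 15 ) 2a98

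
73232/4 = 18308 = 18308.00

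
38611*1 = 38611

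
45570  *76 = 3463320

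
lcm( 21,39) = 273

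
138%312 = 138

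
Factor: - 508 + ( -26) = -2^1*3^1 * 89^1 = - 534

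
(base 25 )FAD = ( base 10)9638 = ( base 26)e6i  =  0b10010110100110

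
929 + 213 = 1142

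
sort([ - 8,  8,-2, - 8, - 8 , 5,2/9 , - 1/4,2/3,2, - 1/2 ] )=[ - 8, - 8, - 8, - 2 , - 1/2, - 1/4, 2/9,  2/3, 2, 5, 8]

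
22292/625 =35 + 417/625  =  35.67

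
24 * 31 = 744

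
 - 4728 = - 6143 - -1415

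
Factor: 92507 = 92507^1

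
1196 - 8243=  - 7047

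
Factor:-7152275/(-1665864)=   2^( - 3 )*3^( - 2)*5^2*13^1 * 17^( - 1)*59^1*373^1*1361^(- 1 ) 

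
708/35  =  708/35 = 20.23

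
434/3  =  434/3=144.67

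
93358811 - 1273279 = 92085532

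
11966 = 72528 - 60562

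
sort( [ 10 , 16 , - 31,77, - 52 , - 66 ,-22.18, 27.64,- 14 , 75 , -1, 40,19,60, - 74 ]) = [ - 74, - 66 , - 52, - 31, - 22.18 ,-14, - 1 , 10 , 16,19, 27.64 , 40,60,  75, 77]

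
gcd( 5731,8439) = 1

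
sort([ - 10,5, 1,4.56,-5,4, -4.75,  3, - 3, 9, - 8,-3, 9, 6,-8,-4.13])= [ - 10, -8, - 8 , - 5, - 4.75, - 4.13, - 3,-3, 1, 3, 4,  4.56, 5,6,  9, 9 ]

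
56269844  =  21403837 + 34866007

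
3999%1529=941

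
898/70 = 449/35= 12.83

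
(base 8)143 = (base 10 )99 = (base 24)43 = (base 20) 4j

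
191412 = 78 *2454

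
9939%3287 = 78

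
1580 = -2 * (  -  790)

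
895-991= -96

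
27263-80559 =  - 53296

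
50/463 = 50/463 = 0.11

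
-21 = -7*3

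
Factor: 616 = 2^3*7^1 * 11^1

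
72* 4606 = 331632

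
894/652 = 1 + 121/326 = 1.37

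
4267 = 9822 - 5555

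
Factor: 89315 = 5^1*17863^1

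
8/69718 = 4/34859 = 0.00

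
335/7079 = 335/7079  =  0.05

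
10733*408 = 4379064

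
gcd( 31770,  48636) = 18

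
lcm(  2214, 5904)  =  17712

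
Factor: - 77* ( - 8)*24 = 14784 =2^6*  3^1*7^1*11^1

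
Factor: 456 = 2^3*3^1*19^1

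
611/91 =6+5/7 = 6.71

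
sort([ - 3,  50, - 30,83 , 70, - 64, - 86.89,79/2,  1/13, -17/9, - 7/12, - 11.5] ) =[ - 86.89,  -  64, - 30,-11.5, - 3, -17/9 ,-7/12,1/13, 79/2,  50, 70, 83] 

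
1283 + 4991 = 6274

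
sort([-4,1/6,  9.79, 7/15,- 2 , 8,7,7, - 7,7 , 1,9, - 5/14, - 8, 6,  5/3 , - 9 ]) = [ - 9, - 8,  -  7,-4, - 2, - 5/14,1/6, 7/15, 1,5/3,6,  7,7,7,8,9,9.79 ] 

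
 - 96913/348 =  - 96913/348 = - 278.49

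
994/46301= 994/46301 = 0.02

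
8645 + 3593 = 12238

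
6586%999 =592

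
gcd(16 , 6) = 2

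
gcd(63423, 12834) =9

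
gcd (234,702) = 234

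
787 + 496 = 1283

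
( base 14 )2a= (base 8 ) 46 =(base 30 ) 18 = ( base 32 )16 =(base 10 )38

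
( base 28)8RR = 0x1b8f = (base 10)7055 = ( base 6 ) 52355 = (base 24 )C5N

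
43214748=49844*867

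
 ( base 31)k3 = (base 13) 38C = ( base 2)1001101111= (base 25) ON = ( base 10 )623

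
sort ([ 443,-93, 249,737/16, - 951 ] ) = [-951,  -  93, 737/16, 249,443 ] 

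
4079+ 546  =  4625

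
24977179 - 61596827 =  -36619648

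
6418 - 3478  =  2940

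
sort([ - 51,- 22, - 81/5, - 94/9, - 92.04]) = [ - 92.04, - 51,-22, - 81/5, - 94/9 ]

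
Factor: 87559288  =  2^3*10944911^1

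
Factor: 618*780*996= 480111840 = 2^5*3^3*5^1*13^1*83^1*103^1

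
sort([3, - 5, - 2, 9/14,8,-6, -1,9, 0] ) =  [ - 6, - 5, - 2, -1 , 0,  9/14, 3, 8, 9 ] 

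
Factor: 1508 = 2^2* 13^1*29^1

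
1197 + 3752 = 4949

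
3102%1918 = 1184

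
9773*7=68411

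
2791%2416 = 375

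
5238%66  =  24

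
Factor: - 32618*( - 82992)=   2707033056= 2^5*3^1 *7^1*13^1*19^1 * 47^1*347^1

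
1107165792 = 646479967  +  460685825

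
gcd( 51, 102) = 51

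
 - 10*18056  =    -  180560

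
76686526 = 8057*9518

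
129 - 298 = -169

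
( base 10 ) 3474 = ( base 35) 2T9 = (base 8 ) 6622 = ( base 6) 24030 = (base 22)73k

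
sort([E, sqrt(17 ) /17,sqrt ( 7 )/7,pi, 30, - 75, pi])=[  -  75,  sqrt(  17 ) /17, sqrt( 7)/7,E , pi, pi, 30 ]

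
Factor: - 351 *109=-3^3*13^1*109^1 =- 38259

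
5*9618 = 48090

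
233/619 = 233/619 = 0.38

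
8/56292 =2/14073 =0.00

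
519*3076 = 1596444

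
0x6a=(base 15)71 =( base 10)106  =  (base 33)37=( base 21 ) 51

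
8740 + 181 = 8921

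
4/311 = 4/311 = 0.01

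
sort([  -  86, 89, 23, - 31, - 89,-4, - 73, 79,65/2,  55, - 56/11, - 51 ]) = [ - 89,-86, - 73, - 51,-31, - 56/11,-4,23, 65/2, 55 , 79, 89 ]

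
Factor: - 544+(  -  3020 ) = - 2^2*3^4*11^1=- 3564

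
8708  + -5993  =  2715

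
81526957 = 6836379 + 74690578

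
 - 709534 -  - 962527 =252993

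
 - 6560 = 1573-8133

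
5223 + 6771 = 11994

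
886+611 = 1497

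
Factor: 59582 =2^1* 31^3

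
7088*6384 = 45249792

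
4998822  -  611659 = 4387163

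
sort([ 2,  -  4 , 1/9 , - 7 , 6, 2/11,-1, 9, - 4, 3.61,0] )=[ - 7, - 4,-4,-1, 0,1/9,2/11,  2, 3.61,6, 9 ] 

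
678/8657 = 678/8657 = 0.08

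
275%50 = 25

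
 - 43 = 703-746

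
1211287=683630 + 527657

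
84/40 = 2  +  1/10 = 2.10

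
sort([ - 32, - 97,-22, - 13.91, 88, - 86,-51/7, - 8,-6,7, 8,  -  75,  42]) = [ - 97  , - 86,  -  75,-32, - 22,-13.91 ,-8, - 51/7, - 6, 7, 8, 42,88 ] 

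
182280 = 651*280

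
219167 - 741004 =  - 521837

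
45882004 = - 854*( - 53726) 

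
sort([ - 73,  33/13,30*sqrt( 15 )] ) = [ - 73, 33/13,  30*sqrt( 15)]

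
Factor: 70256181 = 3^1*1361^1*17207^1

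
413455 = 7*59065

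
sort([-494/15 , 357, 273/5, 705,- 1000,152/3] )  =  [ - 1000,-494/15,152/3, 273/5, 357, 705]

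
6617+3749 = 10366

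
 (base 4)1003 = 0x43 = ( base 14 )4b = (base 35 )1W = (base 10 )67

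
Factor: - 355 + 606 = 251^1 = 251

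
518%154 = 56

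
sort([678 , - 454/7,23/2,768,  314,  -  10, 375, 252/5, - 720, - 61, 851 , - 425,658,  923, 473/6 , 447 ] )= [ -720, - 425,-454/7, - 61, - 10,23/2,252/5, 473/6, 314,375, 447,658, 678,768, 851,923] 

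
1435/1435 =1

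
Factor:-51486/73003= - 2^1*3^1*7^(-1) * 8581^1 * 10429^( - 1 ) 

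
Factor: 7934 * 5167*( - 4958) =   -  2^2*37^1 * 67^1*3967^1*5167^1 = - 203253100924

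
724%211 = 91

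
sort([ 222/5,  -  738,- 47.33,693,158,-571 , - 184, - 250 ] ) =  [ - 738,-571 , -250,-184, - 47.33, 222/5, 158,693]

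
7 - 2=5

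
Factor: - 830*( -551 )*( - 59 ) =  - 26982470 = -2^1* 5^1*19^1* 29^1* 59^1*83^1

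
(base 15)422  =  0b1110100100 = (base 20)26C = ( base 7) 2501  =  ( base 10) 932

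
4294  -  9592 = -5298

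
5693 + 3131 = 8824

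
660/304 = 165/76 = 2.17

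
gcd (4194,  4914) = 18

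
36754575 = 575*63921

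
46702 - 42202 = 4500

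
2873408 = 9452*304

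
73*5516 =402668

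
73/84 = 73/84  =  0.87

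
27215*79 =2149985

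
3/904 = 3/904 = 0.00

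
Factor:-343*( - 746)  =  255878= 2^1*7^3 * 373^1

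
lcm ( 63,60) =1260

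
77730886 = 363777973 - 286047087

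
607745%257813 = 92119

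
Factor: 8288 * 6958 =57667904 = 2^6*7^3 * 37^1*71^1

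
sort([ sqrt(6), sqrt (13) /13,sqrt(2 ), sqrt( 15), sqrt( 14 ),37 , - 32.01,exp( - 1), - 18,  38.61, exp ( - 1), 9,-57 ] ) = [ - 57, - 32.01, - 18 , sqrt( 13 ) /13, exp( - 1 ),exp ( - 1), sqrt( 2), sqrt(6 ) , sqrt(14) , sqrt( 15), 9, 37 , 38.61] 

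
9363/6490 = 1 + 2873/6490 = 1.44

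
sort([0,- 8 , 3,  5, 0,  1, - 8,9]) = [  -  8, - 8,0,0  ,  1, 3 , 5,  9 ] 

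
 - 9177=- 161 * 57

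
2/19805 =2/19805 = 0.00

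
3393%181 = 135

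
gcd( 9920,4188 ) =4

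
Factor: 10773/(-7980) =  - 2^( - 2)*3^3*5^ ( - 1)=- 27/20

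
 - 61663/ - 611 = 100 + 563/611 = 100.92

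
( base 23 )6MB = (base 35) 30G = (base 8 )7153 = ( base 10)3691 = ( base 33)3cs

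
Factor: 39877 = 39877^1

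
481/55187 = 481/55187 = 0.01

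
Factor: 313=313^1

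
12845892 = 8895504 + 3950388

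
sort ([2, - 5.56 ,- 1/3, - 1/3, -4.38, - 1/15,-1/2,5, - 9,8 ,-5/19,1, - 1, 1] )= [ - 9, - 5.56 , - 4.38,  -  1, - 1/2, - 1/3, - 1/3,-5/19, - 1/15 , 1, 1, 2,5, 8] 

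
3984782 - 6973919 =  - 2989137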